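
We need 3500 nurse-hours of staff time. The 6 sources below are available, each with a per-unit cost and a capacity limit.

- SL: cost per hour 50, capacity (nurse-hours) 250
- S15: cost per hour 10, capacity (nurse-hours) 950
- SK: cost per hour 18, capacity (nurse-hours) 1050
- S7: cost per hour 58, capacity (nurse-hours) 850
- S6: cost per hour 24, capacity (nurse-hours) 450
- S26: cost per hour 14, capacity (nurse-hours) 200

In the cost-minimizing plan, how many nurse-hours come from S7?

Use sources in increasing cost order.
S15 at 10: take all 950 nurse-hours → 2550 still needed.
Take 200 from S26 at 14 → need 2350 more.
SK at 18: take all 1050 nurse-hours → 1300 still needed.
S6 (24): use full 450 → 850 nurse-hours to go.
SL (50): use full 250 → 600 nurse-hours to go.
S7 at 58: take 600 of its 850 → requirement met.

600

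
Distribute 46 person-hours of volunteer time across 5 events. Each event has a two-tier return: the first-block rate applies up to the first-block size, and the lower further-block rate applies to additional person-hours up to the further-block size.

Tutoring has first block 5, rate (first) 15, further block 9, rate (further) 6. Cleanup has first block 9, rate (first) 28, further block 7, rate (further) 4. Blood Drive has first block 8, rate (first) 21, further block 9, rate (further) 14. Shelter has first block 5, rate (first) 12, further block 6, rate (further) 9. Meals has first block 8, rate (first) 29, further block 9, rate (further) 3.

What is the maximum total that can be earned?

Rank every tier by rate: Meals/T1 29 > Cleanup/T1 28 > Blood Drive/T1 21 > Tutoring/T1 15 > Blood Drive/T2 14 > Shelter/T1 12 > Shelter/T2 9 > Tutoring/T2 6 > Cleanup/T2 4 > Meals/T2 3.
Meals T1 at 29: fill all 8 — 38 left.
Fill Cleanup T1 block (9 at 28) — 29 left.
Blood Drive/T1 (21): +8 — 21 left.
Tutoring T1 at 15: fill all 5 — 16 left.
Blood Drive/T2 (14): +9 — 7 left.
Fill Shelter T1 block (5 at 12) — 2 left.
Shelter T2 at 9: only 2 left, fill 2.
Total = 29×8 + 28×9 + 21×8 + 15×5 + 14×9 + 12×5 + 9×2 = 931.

931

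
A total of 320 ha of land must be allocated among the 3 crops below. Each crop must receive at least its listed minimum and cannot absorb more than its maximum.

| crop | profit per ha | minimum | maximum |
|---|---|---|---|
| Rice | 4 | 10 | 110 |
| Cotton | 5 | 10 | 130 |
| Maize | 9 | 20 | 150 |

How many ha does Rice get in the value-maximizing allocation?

Meeting every minimum uses 10+10+20 = 40 ha, leaving 280.
Highest profit per ha first: Maize 9 > Cotton 5 > Rice 4.
Give Maize 130 more to hit its cap of 150 ; 150 left.
Cotton takes 120 more to reach its cap of 130 ; 30 left.
Rice has room for 100 more but only 30 remain, so it gets 40.

40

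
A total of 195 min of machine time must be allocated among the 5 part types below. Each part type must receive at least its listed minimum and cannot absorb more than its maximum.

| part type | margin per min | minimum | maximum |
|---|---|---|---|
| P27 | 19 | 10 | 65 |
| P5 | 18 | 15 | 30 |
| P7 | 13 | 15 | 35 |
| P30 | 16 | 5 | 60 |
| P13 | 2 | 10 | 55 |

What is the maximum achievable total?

3145

Meeting every minimum uses 10+15+15+5+10 = 55 min, leaving 140.
Highest margin per min first: P27 19 > P5 18 > P30 16 > P7 13 > P13 2.
Give P27 55 more to hit its cap of 65 → 85 left.
P5 takes 15 more to reach its cap of 30 → 70 left.
P30: +55 to 60 (cap) → 15 left.
P7: +15 (room for 20) → 30. Pool exhausted.
Total = 19×65 + 18×30 + 13×30 + 16×60 + 2×10 = 3145.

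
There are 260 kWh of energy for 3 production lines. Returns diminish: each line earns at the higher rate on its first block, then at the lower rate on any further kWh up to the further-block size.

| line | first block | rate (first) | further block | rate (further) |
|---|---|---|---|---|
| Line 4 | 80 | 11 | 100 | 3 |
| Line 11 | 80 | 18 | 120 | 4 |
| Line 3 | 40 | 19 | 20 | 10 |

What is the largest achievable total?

3440

Rank every tier by rate: Line 3/tier1 19 > Line 11/tier1 18 > Line 4/tier1 11 > Line 3/tier2 10 > Line 11/tier2 4 > Line 4/tier2 3.
Fill Line 3 tier1 block (40 at 19) — 220 left.
Fill Line 11 tier1 block (80 at 18) — 140 left.
Line 4 tier1 at 11: fill all 80 — 60 left.
Fill Line 3 tier2 block (20 at 10) — 40 left.
40 remain; put them into Line 11 tier2 at 4.
Total = 19×40 + 18×80 + 11×80 + 10×20 + 4×40 = 3440.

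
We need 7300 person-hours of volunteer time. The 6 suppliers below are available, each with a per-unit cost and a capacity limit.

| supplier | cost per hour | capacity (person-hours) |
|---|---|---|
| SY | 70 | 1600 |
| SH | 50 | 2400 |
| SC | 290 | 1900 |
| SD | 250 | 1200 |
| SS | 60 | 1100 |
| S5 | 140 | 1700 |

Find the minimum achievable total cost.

661000

Use suppliers in increasing cost order.
SH (50): use full 2400 → 4900 person-hours to go.
SS at 60: take all 1100 person-hours → 3800 still needed.
Take 1600 from SY at 70 → need 2200 more.
S5 at 140: take all 1700 person-hours → 500 still needed.
SD (250): take the remaining 500 → done.
SC: unused.
Cost = 2400×50 + 1100×60 + 1600×70 + 1700×140 + 500×250 = 661000.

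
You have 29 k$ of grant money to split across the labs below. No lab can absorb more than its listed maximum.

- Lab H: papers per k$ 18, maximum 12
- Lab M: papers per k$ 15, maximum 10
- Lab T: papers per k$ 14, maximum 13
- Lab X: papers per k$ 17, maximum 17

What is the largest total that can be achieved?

Highest papers per k$ first: Lab H 18 > Lab X 17 > Lab M 15 > Lab T 14.
Give Lab H 12 to hit its cap of 12 → 17 left.
Lab X: +17 to 17 (cap) → 0 left.
Total = 18×12 + 17×17 = 505.

505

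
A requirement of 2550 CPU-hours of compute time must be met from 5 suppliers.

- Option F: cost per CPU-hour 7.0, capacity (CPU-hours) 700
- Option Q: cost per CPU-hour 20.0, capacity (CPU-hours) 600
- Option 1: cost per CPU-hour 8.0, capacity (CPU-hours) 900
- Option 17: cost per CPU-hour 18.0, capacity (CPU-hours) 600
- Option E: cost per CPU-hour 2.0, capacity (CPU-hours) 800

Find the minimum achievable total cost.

Cheapest first:
Option E (2.0): use full 800 ; 1750 CPU-hours to go.
Option F at 7.0: take all 700 CPU-hours ; 1050 still needed.
Option 1 (8.0): use full 900 ; 150 CPU-hours to go.
Option 17 (18.0): take the remaining 150 ; done.
Option Q: unused.
Cost = 800×2.0 + 700×7.0 + 900×8.0 + 150×18.0 = 16400.

16400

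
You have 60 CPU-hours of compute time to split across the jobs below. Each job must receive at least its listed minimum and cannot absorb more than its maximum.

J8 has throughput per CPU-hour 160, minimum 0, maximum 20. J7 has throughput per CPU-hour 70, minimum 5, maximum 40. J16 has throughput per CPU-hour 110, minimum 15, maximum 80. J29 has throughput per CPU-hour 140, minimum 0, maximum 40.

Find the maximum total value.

Meeting every minimum uses 0+5+15+0 = 20 CPU-hours, leaving 40.
Order the jobs by throughput per CPU-hour: J8 160 > J29 140 > J16 110 > J7 70.
Give J8 20 more to hit its cap of 20 — 20 left.
J29 has room for 40 more but only 20 remain, so it gets 20.
Total = 160×20 + 70×5 + 110×15 + 140×20 = 8000.

8000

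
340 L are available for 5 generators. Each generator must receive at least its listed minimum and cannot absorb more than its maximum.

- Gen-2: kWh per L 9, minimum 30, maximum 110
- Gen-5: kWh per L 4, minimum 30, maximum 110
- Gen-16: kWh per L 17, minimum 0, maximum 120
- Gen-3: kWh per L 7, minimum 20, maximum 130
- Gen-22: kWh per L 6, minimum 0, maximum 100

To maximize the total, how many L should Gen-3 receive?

Meeting every minimum uses 30+30+0+20+0 = 80 L, leaving 260.
Order the generators by kWh per L: Gen-16 17 > Gen-2 9 > Gen-3 7 > Gen-22 6 > Gen-5 4.
Gen-16: +120 to 120 (cap) → 140 left.
Gen-2: +80 to 110 (cap) → 60 left.
Only 60 left; Gen-3 takes them to reach 80.

80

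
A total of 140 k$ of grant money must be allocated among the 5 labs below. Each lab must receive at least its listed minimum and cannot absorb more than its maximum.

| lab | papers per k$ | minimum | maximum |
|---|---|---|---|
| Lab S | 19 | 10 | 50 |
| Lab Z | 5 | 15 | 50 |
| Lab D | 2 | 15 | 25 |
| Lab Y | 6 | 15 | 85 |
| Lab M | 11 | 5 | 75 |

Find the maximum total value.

Meeting every minimum uses 10+15+15+15+5 = 60 k$, leaving 80.
Rank by papers per k$: Lab S 19 > Lab M 11 > Lab Y 6 > Lab Z 5 > Lab D 2.
Give Lab S 40 more to hit its cap of 50 ; 40 left.
Lab M: +40 (room for 70) → 45. Pool exhausted.
Total = 19×50 + 5×15 + 2×15 + 6×15 + 11×45 = 1640.

1640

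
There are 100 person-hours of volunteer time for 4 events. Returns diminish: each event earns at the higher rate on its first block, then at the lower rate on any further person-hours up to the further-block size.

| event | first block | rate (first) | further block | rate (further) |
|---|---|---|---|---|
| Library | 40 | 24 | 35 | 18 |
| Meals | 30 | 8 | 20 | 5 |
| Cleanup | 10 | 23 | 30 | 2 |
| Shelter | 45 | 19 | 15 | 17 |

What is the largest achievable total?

2135

Rank every tier by rate: Library/tier1 24 > Cleanup/tier1 23 > Shelter/tier1 19 > Library/tier2 18 > Shelter/tier2 17 > Meals/tier1 8 > Meals/tier2 5 > Cleanup/tier2 2.
Library/tier1 (24): +40 → 60 left.
Cleanup/tier1 (23): +10 → 50 left.
Fill Shelter tier1 block (45 at 19) → 5 left.
Library tier2 at 18: only 5 left, fill 5.
Total = 24×40 + 23×10 + 19×45 + 18×5 = 2135.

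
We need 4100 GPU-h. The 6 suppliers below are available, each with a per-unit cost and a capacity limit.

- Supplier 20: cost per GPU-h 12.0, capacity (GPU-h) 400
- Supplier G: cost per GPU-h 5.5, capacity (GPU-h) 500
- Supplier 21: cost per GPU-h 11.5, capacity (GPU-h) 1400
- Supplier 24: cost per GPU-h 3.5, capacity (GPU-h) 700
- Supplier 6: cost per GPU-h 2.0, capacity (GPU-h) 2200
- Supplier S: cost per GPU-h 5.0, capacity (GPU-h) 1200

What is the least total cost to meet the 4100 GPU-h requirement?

12850

Cheapest first:
Supplier 6 at 2.0: take all 2200 GPU-h — 1900 still needed.
Supplier 24 at 3.5: take all 700 GPU-h — 1200 still needed.
Take 1200 from Supplier S at 5.0 — need 0 more.
Supplier G, Supplier 21, Supplier 20: unused.
Cost = 2200×2.0 + 700×3.5 + 1200×5.0 = 12850.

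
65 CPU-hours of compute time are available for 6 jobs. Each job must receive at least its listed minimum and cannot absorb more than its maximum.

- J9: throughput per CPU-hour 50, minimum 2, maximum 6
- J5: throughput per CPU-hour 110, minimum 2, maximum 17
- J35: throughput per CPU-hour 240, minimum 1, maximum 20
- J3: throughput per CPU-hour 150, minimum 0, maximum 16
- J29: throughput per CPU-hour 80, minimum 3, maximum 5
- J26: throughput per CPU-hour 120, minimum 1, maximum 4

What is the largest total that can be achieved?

Meeting every minimum uses 2+2+1+0+3+1 = 9 CPU-hours, leaving 56.
Highest throughput per CPU-hour first: J35 240 > J3 150 > J26 120 > J5 110 > J29 80 > J9 50.
J35 takes 19 more to reach its cap of 20 — 37 left.
J3 takes 16 more to reach its cap of 16 — 21 left.
J26: +3 to 4 (cap) — 18 left.
Give J5 15 more to hit its cap of 17 — 3 left.
J29: +2 to 5 (cap) — 1 left.
Only 1 left; J9 takes them to reach 3.
Total = 50×3 + 110×17 + 240×20 + 150×16 + 80×5 + 120×4 = 10100.

10100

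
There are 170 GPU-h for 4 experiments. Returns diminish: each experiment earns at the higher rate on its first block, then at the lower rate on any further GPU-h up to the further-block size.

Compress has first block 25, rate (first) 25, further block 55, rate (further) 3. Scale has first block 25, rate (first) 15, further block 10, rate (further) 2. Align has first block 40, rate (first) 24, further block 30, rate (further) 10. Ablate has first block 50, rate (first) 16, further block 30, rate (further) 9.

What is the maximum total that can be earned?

Rank every tier by rate: Compress/tier1 25 > Align/tier1 24 > Ablate/tier1 16 > Scale/tier1 15 > Align/tier2 10 > Ablate/tier2 9 > Compress/tier2 3 > Scale/tier2 2.
Fill Compress tier1 block (25 at 25) → 145 left.
Align/tier1 (24): +40 → 105 left.
Ablate tier1 at 16: fill all 50 → 55 left.
Scale tier1 at 15: fill all 25 → 30 left.
Align/tier2 (10): +30 → 0 left.
Total = 25×25 + 24×40 + 16×50 + 15×25 + 10×30 = 3060.

3060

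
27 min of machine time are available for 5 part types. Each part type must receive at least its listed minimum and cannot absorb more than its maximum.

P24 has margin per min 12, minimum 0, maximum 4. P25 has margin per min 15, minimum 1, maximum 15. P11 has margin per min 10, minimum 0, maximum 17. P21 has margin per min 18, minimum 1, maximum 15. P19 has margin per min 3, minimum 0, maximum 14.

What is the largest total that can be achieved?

Meeting every minimum uses 0+1+0+1+0 = 2 min, leaving 25.
Order the part types by margin per min: P21 18 > P25 15 > P24 12 > P11 10 > P19 3.
P21 takes 14 more to reach its cap of 15 — 11 left.
P25: +11 (room for 14) → 12. Pool exhausted.
Total = 15×12 + 18×15 = 450.

450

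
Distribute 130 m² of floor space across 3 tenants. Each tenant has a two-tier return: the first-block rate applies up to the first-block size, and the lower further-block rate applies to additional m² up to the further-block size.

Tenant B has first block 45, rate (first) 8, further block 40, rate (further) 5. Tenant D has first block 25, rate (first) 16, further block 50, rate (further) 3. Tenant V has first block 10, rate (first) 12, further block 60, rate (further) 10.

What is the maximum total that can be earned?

Order all 6 blocks by rate: Tenant D/T1 16 > Tenant V/T1 12 > Tenant V/T2 10 > Tenant B/T1 8 > Tenant B/T2 5 > Tenant D/T2 3.
Tenant D T1 at 16: fill all 25 → 105 left.
Tenant V/T1 (12): +10 → 95 left.
Fill Tenant V T2 block (60 at 10) → 35 left.
Tenant B/T1: +35 of 45 at 8; pool empty.
Total = 16×25 + 12×10 + 10×60 + 8×35 = 1400.

1400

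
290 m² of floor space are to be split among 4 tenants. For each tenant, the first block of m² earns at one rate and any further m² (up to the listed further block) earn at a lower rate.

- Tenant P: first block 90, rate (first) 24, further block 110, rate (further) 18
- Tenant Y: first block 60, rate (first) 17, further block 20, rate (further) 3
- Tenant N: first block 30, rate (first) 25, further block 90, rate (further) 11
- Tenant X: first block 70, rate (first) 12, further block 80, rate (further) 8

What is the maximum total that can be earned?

Treat each block as its own option and order by rate: Tenant N/first 25 > Tenant P/first 24 > Tenant P/second 18 > Tenant Y/first 17 > Tenant X/first 12 > Tenant N/second 11 > Tenant X/second 8 > Tenant Y/second 3.
Tenant N first at 25: fill all 30 — 260 left.
Tenant P first at 24: fill all 90 — 170 left.
Tenant P/second (18): +110 — 60 left.
Tenant Y first at 17: fill all 60 — 0 left.
Total = 25×30 + 24×90 + 18×110 + 17×60 = 5910.

5910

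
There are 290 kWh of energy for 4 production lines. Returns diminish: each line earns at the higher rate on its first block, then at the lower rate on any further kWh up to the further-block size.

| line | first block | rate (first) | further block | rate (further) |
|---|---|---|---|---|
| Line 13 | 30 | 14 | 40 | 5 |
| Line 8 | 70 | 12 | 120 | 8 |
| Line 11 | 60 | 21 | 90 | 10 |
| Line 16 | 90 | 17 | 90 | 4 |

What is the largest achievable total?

4450

Treat each block as its own option and order by rate: Line 11/T1 21 > Line 16/T1 17 > Line 13/T1 14 > Line 8/T1 12 > Line 11/T2 10 > Line 8/T2 8 > Line 13/T2 5 > Line 16/T2 4.
Line 11 T1 at 21: fill all 60 — 230 left.
Fill Line 16 T1 block (90 at 17) — 140 left.
Fill Line 13 T1 block (30 at 14) — 110 left.
Line 8 T1 at 12: fill all 70 — 40 left.
Line 11/T2: +40 of 90 at 10; pool empty.
Total = 21×60 + 17×90 + 14×30 + 12×70 + 10×40 = 4450.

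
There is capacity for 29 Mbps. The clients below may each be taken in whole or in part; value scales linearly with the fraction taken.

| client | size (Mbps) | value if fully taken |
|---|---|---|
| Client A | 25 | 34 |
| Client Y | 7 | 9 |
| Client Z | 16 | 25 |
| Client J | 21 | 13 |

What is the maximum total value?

Best value per unit of size first: Client Z 25/16≈1.56, Client A 34/25≈1.36, Client Y 9/7≈1.29, Client J 13/21≈0.619.
All 16 Mbps of Client Z fit (value 25) → 13 remain.
13 Mbps left: a 13/25 share of Client A gives 34×13/25 = 17.68.
Total value = 42.68.

42.68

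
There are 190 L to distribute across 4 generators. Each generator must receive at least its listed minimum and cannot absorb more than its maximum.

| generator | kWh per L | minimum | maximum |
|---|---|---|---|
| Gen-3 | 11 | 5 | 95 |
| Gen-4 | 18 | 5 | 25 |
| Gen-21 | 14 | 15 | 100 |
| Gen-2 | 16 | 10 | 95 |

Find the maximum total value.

Meeting every minimum uses 5+5+15+10 = 35 L, leaving 155.
Order the generators by kWh per L: Gen-4 18 > Gen-2 16 > Gen-21 14 > Gen-3 11.
Give Gen-4 20 more to hit its cap of 25 ; 135 left.
Give Gen-2 85 more to hit its cap of 95 ; 50 left.
Only 50 left; Gen-21 takes them to reach 65.
Total = 11×5 + 18×25 + 14×65 + 16×95 = 2935.

2935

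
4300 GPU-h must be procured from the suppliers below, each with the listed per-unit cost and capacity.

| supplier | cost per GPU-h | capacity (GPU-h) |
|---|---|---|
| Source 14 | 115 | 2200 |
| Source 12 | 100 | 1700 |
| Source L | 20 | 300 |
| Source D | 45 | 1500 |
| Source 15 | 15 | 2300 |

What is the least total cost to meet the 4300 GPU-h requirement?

128000

Cheapest first:
Take 2300 from Source 15 at 15 → need 2000 more.
Source L (20): use full 300 → 1700 GPU-h to go.
Source D at 45: take all 1500 GPU-h → 200 still needed.
Take 200 from Source 12 at 100 to finish.
Source 14: unused.
Cost = 2300×15 + 300×20 + 1500×45 + 200×100 = 128000.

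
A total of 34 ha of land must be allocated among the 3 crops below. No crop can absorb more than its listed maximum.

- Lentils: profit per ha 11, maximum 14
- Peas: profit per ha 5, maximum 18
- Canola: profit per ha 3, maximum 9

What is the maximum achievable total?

250

Order the crops by profit per ha: Lentils 11 > Peas 5 > Canola 3.
Lentils: +14 to 14 (cap) ; 20 left.
Peas: +18 to 18 (cap) ; 2 left.
Canola: +2 (room for 9) → 2. Pool exhausted.
Total = 11×14 + 5×18 + 3×2 = 250.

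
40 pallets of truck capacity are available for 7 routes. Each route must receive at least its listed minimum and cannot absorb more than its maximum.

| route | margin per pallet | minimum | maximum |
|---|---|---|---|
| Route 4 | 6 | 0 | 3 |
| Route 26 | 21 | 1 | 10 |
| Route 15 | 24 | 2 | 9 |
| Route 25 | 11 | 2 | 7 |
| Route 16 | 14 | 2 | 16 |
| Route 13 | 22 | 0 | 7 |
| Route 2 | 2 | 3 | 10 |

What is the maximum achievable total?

734

Meeting every minimum uses 0+1+2+2+2+0+3 = 10 pallets, leaving 30.
Rank by margin per pallet: Route 15 24 > Route 13 22 > Route 26 21 > Route 16 14 > Route 25 11 > Route 4 6 > Route 2 2.
Route 15 takes 7 more to reach its cap of 9 → 23 left.
Give Route 13 7 more to hit its cap of 7 → 16 left.
Give Route 26 9 more to hit its cap of 10 → 7 left.
Route 16 has room for 14 more but only 7 remain, so it gets 9.
Total = 21×10 + 24×9 + 11×2 + 14×9 + 22×7 + 2×3 = 734.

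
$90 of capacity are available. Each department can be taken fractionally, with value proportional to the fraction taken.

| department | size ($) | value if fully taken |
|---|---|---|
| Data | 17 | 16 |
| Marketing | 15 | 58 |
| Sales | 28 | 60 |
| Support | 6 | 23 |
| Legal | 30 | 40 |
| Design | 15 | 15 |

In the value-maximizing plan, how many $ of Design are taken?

Sort by value density: Marketing 58/15≈3.87, Support 23/6≈3.83, Sales 60/28≈2.14, Legal 40/30≈1.33, Design 15/15≈1, Data 16/17≈0.941.
Marketing: take in full, 15 $ for value 58 — 75 left.
Support: take in full, 6 $ for value 23 — 69 left.
Take all of Sales (28 $, value 60) — 41 $ left.
All 30 $ of Legal fit (value 40) — 11 remain.
11 $ left: a 11/15 share of Design gives 15×11/15 = 11.

11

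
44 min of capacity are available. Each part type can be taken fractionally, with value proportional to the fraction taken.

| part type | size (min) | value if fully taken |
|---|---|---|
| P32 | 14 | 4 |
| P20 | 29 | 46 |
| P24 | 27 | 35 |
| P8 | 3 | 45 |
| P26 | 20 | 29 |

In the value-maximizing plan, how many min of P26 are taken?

Best value per unit of size first: P8 45/3≈15, P20 46/29≈1.59, P26 29/20≈1.45, P24 35/27≈1.3, P32 4/14≈0.286.
Take all of P8 (3 min, value 45) → 41 min left.
All 29 min of P20 fit (value 46) → 12 remain.
Only 12 min remain; take 12/20 of P26 for value 29×12/20 = 17.4.

12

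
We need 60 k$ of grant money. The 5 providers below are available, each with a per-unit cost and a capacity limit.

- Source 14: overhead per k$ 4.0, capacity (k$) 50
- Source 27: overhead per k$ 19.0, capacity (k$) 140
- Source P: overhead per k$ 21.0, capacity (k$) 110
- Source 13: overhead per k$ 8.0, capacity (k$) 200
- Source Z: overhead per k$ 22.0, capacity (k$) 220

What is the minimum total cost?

Use providers in increasing cost order.
Source 14 (4.0): use full 50 → 10 k$ to go.
Source 13 at 8.0: take 10 of its 200 → requirement met.
Source 27, Source P, Source Z: unused.
Cost = 50×4.0 + 10×8.0 = 280.

280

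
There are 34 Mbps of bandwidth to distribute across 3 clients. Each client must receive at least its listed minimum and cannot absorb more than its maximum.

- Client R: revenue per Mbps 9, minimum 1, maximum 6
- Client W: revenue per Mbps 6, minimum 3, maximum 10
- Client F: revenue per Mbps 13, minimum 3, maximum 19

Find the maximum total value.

355

Meeting every minimum uses 1+3+3 = 7 Mbps, leaving 27.
Highest revenue per Mbps first: Client F 13 > Client R 9 > Client W 6.
Client F takes 16 more to reach its cap of 19 — 11 left.
Give Client R 5 more to hit its cap of 6 — 6 left.
Client W: +6 (room for 7) → 9. Pool exhausted.
Total = 9×6 + 6×9 + 13×19 = 355.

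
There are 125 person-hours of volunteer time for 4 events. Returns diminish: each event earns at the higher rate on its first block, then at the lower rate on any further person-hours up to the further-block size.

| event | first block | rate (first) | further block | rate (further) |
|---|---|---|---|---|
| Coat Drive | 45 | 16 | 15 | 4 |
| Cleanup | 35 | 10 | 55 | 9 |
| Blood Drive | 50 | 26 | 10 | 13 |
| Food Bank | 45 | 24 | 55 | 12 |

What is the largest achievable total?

2860

Treat each block as its own option and order by rate: Blood Drive/T1 26 > Food Bank/T1 24 > Coat Drive/T1 16 > Blood Drive/T2 13 > Food Bank/T2 12 > Cleanup/T1 10 > Cleanup/T2 9 > Coat Drive/T2 4.
Fill Blood Drive T1 block (50 at 26) ; 75 left.
Fill Food Bank T1 block (45 at 24) ; 30 left.
30 remain; put them into Coat Drive T1 at 16.
Total = 26×50 + 24×45 + 16×30 = 2860.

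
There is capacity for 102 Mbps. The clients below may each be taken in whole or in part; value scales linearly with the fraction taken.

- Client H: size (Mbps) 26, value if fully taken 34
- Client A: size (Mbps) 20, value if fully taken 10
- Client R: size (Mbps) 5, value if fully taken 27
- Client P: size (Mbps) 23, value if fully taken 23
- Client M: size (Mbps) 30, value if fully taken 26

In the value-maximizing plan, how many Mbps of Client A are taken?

18

Rank by value-to-size ratio: Client R 27/5≈5.4, Client H 34/26≈1.31, Client P 23/23≈1, Client M 26/30≈0.867, Client A 10/20≈0.5.
Take all of Client R (5 Mbps, value 27) — 97 Mbps left.
Take all of Client H (26 Mbps, value 34) — 71 Mbps left.
All 23 Mbps of Client P fit (value 23) — 48 remain.
Client M: take in full, 30 Mbps for value 26 — 18 left.
18 Mbps left: a 18/20 share of Client A gives 10×18/20 = 9.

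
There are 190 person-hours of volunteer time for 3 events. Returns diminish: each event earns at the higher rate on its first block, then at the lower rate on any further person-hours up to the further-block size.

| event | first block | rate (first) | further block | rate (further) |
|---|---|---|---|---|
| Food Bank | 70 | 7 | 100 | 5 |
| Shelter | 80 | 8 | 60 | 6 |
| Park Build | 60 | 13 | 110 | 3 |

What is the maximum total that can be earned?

Order all 6 blocks by rate: Park Build/tier1 13 > Shelter/tier1 8 > Food Bank/tier1 7 > Shelter/tier2 6 > Food Bank/tier2 5 > Park Build/tier2 3.
Fill Park Build tier1 block (60 at 13) → 130 left.
Shelter/tier1 (8): +80 → 50 left.
50 remain; put them into Food Bank tier1 at 7.
Total = 13×60 + 8×80 + 7×50 = 1770.

1770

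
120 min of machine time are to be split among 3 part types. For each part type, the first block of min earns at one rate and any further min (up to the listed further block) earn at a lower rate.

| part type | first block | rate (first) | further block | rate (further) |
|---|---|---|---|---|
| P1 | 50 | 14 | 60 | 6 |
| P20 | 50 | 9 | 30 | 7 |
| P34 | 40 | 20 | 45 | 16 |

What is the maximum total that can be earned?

2010

Order all 6 blocks by rate: P34/tier1 20 > P34/tier2 16 > P1/tier1 14 > P20/tier1 9 > P20/tier2 7 > P1/tier2 6.
P34 tier1 at 20: fill all 40 — 80 left.
Fill P34 tier2 block (45 at 16) — 35 left.
P1/tier1: +35 of 50 at 14; pool empty.
Total = 20×40 + 16×45 + 14×35 = 2010.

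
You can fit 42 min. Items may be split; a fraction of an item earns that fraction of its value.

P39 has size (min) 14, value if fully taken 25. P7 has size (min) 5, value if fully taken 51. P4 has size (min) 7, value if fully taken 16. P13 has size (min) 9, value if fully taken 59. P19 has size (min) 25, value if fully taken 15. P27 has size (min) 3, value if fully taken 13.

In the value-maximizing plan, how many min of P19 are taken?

Sort by value density: P7 51/5≈10.2, P13 59/9≈6.56, P27 13/3≈4.33, P4 16/7≈2.29, P39 25/14≈1.79, P19 15/25≈0.6.
Take all of P7 (5 min, value 51) ; 37 min left.
Take all of P13 (9 min, value 59) ; 28 min left.
Take all of P27 (3 min, value 13) ; 25 min left.
Take all of P4 (7 min, value 16) ; 18 min left.
All 14 min of P39 fit (value 25) ; 4 remain.
Fill the last 4 min with part of P19: 4/25 of it earns 2.4.

4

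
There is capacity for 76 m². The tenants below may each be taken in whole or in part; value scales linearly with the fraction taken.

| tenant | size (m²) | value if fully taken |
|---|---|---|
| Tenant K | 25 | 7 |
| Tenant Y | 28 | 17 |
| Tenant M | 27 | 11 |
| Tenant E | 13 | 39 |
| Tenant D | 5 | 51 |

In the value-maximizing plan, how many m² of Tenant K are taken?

3

Best value per unit of size first: Tenant D 51/5≈10.2, Tenant E 39/13≈3, Tenant Y 17/28≈0.607, Tenant M 11/27≈0.407, Tenant K 7/25≈0.28.
All 5 m² of Tenant D fit (value 51) → 71 remain.
Tenant E: take in full, 13 m² for value 39 → 58 left.
Tenant Y: take in full, 28 m² for value 17 → 30 left.
All 27 m² of Tenant M fit (value 11) → 3 remain.
Only 3 m² remain; take 3/25 of Tenant K for value 7×3/25 = 0.84.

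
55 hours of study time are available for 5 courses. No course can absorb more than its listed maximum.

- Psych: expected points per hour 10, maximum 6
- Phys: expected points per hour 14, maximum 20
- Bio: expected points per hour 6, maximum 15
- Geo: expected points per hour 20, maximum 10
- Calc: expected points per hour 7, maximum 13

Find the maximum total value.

Order the courses by expected points per hour: Geo 20 > Phys 14 > Psych 10 > Calc 7 > Bio 6.
Geo: +10 to 10 (cap) — 45 left.
Phys takes 20 to reach its cap of 20 — 25 left.
Psych: +6 to 6 (cap) — 19 left.
Calc: +13 to 13 (cap) — 6 left.
Bio: +6 (room for 15) → 6. Pool exhausted.
Total = 10×6 + 14×20 + 6×6 + 20×10 + 7×13 = 667.

667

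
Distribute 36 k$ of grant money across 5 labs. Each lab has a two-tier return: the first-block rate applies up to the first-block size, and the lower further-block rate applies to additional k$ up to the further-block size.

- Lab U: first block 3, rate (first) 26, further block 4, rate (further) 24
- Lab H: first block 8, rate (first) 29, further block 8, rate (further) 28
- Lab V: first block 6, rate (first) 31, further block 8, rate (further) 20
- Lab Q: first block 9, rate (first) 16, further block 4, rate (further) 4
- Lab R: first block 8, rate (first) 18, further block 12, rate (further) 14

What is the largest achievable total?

956

Treat each block as its own option and order by rate: Lab V/T1 31 > Lab H/T1 29 > Lab H/T2 28 > Lab U/T1 26 > Lab U/T2 24 > Lab V/T2 20 > Lab R/T1 18 > Lab Q/T1 16 > Lab R/T2 14 > Lab Q/T2 4.
Fill Lab V T1 block (6 at 31) — 30 left.
Fill Lab H T1 block (8 at 29) — 22 left.
Lab H T2 at 28: fill all 8 — 14 left.
Lab U/T1 (26): +3 — 11 left.
Lab U T2 at 24: fill all 4 — 7 left.
Lab V/T2: +7 of 8 at 20; pool empty.
Total = 31×6 + 29×8 + 28×8 + 26×3 + 24×4 + 20×7 = 956.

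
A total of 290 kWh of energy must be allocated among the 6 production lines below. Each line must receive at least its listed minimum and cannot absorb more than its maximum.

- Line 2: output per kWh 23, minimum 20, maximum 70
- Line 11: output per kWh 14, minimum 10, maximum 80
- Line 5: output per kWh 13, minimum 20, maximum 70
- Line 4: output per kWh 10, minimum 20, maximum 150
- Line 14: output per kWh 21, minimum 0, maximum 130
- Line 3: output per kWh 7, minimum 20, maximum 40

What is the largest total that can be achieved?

5360

Meeting every minimum uses 20+10+20+20+0+20 = 90 kWh, leaving 200.
Rank by output per kWh: Line 2 23 > Line 14 21 > Line 11 14 > Line 5 13 > Line 4 10 > Line 3 7.
Line 2 takes 50 more to reach its cap of 70 → 150 left.
Line 14 takes 130 more to reach its cap of 130 → 20 left.
Line 11: +20 (room for 70) → 30. Pool exhausted.
Total = 23×70 + 14×30 + 13×20 + 10×20 + 21×130 + 7×20 = 5360.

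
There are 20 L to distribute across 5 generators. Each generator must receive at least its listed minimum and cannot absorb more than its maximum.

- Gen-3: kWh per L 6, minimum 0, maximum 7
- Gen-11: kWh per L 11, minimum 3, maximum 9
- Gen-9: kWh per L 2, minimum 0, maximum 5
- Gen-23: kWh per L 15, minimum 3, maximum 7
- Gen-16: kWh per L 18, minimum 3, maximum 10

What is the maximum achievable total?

318

Meeting every minimum uses 0+3+0+3+3 = 9 L, leaving 11.
Order the generators by kWh per L: Gen-16 18 > Gen-23 15 > Gen-11 11 > Gen-3 6 > Gen-9 2.
Gen-16: +7 to 10 (cap) → 4 left.
Give Gen-23 4 more to hit its cap of 7 → 0 left.
Total = 11×3 + 15×7 + 18×10 = 318.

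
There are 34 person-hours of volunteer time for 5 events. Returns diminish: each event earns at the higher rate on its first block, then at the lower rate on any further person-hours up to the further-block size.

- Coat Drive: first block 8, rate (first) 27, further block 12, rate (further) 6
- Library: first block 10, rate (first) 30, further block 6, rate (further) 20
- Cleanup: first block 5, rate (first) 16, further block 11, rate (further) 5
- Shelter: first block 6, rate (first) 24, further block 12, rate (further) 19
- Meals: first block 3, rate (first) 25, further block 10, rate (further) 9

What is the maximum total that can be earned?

Rank every tier by rate: Library/tier1 30 > Coat Drive/tier1 27 > Meals/tier1 25 > Shelter/tier1 24 > Library/tier2 20 > Shelter/tier2 19 > Cleanup/tier1 16 > Meals/tier2 9 > Coat Drive/tier2 6 > Cleanup/tier2 5.
Library tier1 at 30: fill all 10 — 24 left.
Coat Drive/tier1 (27): +8 — 16 left.
Meals/tier1 (25): +3 — 13 left.
Shelter tier1 at 24: fill all 6 — 7 left.
Library tier2 at 20: fill all 6 — 1 left.
Shelter tier2 at 19: only 1 left, fill 1.
Total = 30×10 + 27×8 + 25×3 + 24×6 + 20×6 + 19×1 = 874.

874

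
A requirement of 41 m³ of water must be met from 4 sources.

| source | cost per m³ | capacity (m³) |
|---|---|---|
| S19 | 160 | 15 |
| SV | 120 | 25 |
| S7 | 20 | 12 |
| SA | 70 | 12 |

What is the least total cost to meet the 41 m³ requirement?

Fill from the cheapest source first.
Take 12 from S7 at 20 — need 29 more.
SA (70): use full 12 — 17 m³ to go.
Take 17 from SV at 120 to finish.
S19: unused.
Cost = 12×20 + 12×70 + 17×120 = 3120.

3120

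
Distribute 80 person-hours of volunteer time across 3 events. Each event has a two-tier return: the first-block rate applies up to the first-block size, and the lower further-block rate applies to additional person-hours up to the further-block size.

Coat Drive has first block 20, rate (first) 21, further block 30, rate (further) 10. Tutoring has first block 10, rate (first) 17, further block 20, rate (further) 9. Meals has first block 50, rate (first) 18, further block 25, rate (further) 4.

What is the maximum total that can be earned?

Rank every tier by rate: Coat Drive/tier1 21 > Meals/tier1 18 > Tutoring/tier1 17 > Coat Drive/tier2 10 > Tutoring/tier2 9 > Meals/tier2 4.
Fill Coat Drive tier1 block (20 at 21) ; 60 left.
Meals/tier1 (18): +50 ; 10 left.
Tutoring/tier1 (17): +10 ; 0 left.
Total = 21×20 + 18×50 + 17×10 = 1490.

1490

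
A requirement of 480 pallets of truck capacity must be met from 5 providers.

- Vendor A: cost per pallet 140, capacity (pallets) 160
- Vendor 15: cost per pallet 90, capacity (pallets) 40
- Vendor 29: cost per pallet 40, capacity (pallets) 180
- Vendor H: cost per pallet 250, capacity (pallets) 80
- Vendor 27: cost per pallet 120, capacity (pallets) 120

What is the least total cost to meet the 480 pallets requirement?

44800

Fill from the cheapest provider first.
Vendor 29 at 40: take all 180 pallets — 300 still needed.
Vendor 15 (90): use full 40 — 260 pallets to go.
Vendor 27 at 120: take all 120 pallets — 140 still needed.
Take 140 from Vendor A at 140 to finish.
Vendor H: unused.
Cost = 180×40 + 40×90 + 120×120 + 140×140 = 44800.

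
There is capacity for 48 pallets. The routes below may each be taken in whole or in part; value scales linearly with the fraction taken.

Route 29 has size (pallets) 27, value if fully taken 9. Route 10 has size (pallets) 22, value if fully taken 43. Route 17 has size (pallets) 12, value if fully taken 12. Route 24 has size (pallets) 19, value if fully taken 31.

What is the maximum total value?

81

Rank by value-to-size ratio: Route 10 43/22≈1.95, Route 24 31/19≈1.63, Route 17 12/12≈1, Route 29 9/27≈0.333.
Route 10: take in full, 22 pallets for value 43 → 26 left.
Route 24: take in full, 19 pallets for value 31 → 7 left.
Fill the last 7 pallets with part of Route 17: 7/12 of it earns 7.
Total value = 81.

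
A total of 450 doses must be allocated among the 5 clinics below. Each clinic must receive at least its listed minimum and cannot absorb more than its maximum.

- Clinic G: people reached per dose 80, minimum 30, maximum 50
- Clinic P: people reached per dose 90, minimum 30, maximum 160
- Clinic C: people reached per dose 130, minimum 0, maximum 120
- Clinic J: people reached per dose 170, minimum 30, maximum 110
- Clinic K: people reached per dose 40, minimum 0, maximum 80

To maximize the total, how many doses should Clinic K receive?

Meeting every minimum uses 30+30+0+30+0 = 90 doses, leaving 360.
Order the clinics by people reached per dose: Clinic J 170 > Clinic C 130 > Clinic P 90 > Clinic G 80 > Clinic K 40.
Give Clinic J 80 more to hit its cap of 110 — 280 left.
Clinic C: +120 to 120 (cap) — 160 left.
Give Clinic P 130 more to hit its cap of 160 — 30 left.
Give Clinic G 20 more to hit its cap of 50 — 10 left.
Clinic K: +10 (room for 80) → 10. Pool exhausted.

10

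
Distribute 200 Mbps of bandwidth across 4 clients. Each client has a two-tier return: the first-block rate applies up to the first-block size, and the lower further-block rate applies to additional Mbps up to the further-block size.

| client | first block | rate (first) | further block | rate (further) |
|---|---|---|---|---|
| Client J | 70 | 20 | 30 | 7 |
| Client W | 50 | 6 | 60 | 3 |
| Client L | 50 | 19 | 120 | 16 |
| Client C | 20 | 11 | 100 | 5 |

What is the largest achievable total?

3630

Treat each block as its own option and order by rate: Client J/tier1 20 > Client L/tier1 19 > Client L/tier2 16 > Client C/tier1 11 > Client J/tier2 7 > Client W/tier1 6 > Client C/tier2 5 > Client W/tier2 3.
Client J tier1 at 20: fill all 70 ; 130 left.
Fill Client L tier1 block (50 at 19) ; 80 left.
Client L tier2 at 16: only 80 left, fill 80.
Total = 20×70 + 19×50 + 16×80 = 3630.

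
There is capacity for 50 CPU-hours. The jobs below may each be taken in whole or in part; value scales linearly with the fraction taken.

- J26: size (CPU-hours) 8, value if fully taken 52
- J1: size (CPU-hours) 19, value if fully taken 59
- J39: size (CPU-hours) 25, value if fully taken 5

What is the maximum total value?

Best value per unit of size first: J26 52/8≈6.5, J1 59/19≈3.11, J39 5/25≈0.2.
J26: take in full, 8 CPU-hours for value 52 — 42 left.
Take all of J1 (19 CPU-hours, value 59) — 23 CPU-hours left.
Only 23 CPU-hours remain; take 23/25 of J39 for value 5×23/25 = 4.6.
Total value = 115.6.

115.6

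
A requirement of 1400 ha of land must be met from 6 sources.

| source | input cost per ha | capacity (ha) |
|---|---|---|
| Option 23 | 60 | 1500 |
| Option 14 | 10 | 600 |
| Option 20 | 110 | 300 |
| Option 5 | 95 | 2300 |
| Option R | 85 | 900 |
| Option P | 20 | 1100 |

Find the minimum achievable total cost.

22000

Cheapest first:
Take 600 from Option 14 at 10 ; need 800 more.
Option P (20): take the remaining 800 ; done.
Option 23, Option R, Option 5, Option 20: unused.
Cost = 600×10 + 800×20 = 22000.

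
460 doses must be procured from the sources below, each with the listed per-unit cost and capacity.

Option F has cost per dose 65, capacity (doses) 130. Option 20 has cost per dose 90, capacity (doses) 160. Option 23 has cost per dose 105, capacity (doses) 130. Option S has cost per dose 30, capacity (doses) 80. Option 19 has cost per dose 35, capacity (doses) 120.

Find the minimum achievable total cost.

26750

Use sources in increasing cost order.
Take 80 from Option S at 30 → need 380 more.
Option 19 at 35: take all 120 doses → 260 still needed.
Take 130 from Option F at 65 → need 130 more.
Option 20 (90): take the remaining 130 → done.
Option 23: unused.
Cost = 80×30 + 120×35 + 130×65 + 130×90 = 26750.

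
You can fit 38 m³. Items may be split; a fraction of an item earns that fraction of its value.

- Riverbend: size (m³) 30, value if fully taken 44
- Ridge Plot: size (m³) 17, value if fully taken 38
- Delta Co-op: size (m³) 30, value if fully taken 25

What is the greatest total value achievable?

Rank by value-to-size ratio: Ridge Plot 38/17≈2.24, Riverbend 44/30≈1.47, Delta Co-op 25/30≈0.833.
All 17 m³ of Ridge Plot fit (value 38) ; 21 remain.
Fill the last 21 m³ with part of Riverbend: 21/30 of it earns 30.8.
Total value = 68.8.

68.8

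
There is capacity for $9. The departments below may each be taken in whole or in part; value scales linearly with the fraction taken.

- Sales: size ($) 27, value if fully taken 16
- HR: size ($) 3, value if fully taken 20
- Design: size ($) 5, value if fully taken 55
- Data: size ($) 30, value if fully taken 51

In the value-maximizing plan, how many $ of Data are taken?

1

Rank by value-to-size ratio: Design 55/5≈11, HR 20/3≈6.67, Data 51/30≈1.7, Sales 16/27≈0.593.
Take all of Design (5 $, value 55) → 4 $ left.
Take all of HR (3 $, value 20) → 1 $ left.
1 $ left: a 1/30 share of Data gives 51×1/30 = 1.7.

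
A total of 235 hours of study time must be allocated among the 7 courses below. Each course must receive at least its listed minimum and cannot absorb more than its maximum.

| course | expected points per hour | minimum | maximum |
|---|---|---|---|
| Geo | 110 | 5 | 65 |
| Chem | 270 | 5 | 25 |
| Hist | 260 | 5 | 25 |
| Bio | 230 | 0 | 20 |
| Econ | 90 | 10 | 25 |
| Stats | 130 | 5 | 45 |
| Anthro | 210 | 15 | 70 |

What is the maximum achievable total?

Meeting every minimum uses 5+5+5+0+10+5+15 = 45 hours, leaving 190.
Order the courses by expected points per hour: Chem 270 > Hist 260 > Bio 230 > Anthro 210 > Stats 130 > Geo 110 > Econ 90.
Chem: +20 to 25 (cap) ; 170 left.
Hist takes 20 more to reach its cap of 25 ; 150 left.
Bio takes 20 more to reach its cap of 20 ; 130 left.
Give Anthro 55 more to hit its cap of 70 ; 75 left.
Stats takes 40 more to reach its cap of 45 ; 35 left.
Geo has room for 60 more but only 35 remain, so it gets 40.
Total = 110×40 + 270×25 + 260×25 + 230×20 + 90×10 + 130×45 + 210×70 = 43700.

43700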